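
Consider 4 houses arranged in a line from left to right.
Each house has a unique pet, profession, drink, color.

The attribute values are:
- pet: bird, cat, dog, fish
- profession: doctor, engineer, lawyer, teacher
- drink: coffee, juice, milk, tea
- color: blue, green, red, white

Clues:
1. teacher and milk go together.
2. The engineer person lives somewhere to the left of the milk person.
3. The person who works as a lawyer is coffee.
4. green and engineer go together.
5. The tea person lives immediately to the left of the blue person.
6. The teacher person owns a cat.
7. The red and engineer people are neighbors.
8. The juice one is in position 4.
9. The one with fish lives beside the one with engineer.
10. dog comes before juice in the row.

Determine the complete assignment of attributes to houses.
Solution:

House | Pet | Profession | Drink | Color
----------------------------------------
  1   | fish | lawyer | coffee | red
  2   | dog | engineer | tea | green
  3   | cat | teacher | milk | blue
  4   | bird | doctor | juice | white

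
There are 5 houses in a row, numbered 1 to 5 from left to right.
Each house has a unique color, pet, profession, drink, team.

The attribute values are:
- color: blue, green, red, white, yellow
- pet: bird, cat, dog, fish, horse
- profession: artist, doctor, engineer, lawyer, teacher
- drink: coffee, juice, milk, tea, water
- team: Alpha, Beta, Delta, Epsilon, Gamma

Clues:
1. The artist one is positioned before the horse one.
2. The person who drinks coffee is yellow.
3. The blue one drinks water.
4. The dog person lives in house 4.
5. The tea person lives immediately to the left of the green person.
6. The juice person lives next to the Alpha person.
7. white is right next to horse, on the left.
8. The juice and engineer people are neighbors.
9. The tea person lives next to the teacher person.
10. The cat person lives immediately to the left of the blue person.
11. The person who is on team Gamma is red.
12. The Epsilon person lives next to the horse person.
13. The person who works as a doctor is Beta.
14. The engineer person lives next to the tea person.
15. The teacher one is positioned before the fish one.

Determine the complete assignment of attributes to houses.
Solution:

House | Color | Pet | Profession | Drink | Team
-----------------------------------------------
  1   | white | cat | artist | juice | Epsilon
  2   | blue | horse | engineer | water | Alpha
  3   | red | bird | lawyer | tea | Gamma
  4   | green | dog | teacher | milk | Delta
  5   | yellow | fish | doctor | coffee | Beta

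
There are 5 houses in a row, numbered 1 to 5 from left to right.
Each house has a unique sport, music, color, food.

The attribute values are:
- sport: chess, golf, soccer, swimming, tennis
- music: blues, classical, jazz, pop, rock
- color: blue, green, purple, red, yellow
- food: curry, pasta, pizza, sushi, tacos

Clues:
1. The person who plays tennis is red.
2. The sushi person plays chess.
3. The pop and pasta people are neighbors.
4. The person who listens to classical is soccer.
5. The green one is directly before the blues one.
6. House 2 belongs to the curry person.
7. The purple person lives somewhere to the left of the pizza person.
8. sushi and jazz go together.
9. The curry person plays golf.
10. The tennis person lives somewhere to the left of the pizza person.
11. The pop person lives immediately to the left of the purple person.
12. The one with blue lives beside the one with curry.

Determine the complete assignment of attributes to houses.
Solution:

House | Sport | Music | Color | Food
------------------------------------
  1   | chess | jazz | blue | sushi
  2   | golf | pop | green | curry
  3   | swimming | blues | purple | pasta
  4   | tennis | rock | red | tacos
  5   | soccer | classical | yellow | pizza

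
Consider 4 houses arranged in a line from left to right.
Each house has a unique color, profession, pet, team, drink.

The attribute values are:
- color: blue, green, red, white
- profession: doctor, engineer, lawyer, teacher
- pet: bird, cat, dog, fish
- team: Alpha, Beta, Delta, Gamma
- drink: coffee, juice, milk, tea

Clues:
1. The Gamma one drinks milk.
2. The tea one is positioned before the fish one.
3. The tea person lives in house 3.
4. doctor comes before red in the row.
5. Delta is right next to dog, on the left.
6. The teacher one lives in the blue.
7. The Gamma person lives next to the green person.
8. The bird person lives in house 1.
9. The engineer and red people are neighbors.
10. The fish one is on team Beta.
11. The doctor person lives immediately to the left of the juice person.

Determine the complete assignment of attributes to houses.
Solution:

House | Color | Profession | Pet | Team | Drink
-----------------------------------------------
  1   | white | doctor | bird | Gamma | milk
  2   | green | engineer | cat | Delta | juice
  3   | red | lawyer | dog | Alpha | tea
  4   | blue | teacher | fish | Beta | coffee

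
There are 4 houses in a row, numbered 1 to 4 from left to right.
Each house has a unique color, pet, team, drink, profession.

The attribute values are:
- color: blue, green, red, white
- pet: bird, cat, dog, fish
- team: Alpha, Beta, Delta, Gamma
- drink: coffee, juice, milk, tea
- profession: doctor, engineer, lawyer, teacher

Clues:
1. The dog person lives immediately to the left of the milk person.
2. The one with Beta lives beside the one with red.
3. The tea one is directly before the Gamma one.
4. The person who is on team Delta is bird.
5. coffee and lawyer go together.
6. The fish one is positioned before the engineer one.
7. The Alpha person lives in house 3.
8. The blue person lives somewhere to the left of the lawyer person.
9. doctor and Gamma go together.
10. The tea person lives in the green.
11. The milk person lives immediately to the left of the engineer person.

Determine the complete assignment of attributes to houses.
Solution:

House | Color | Pet | Team | Drink | Profession
-----------------------------------------------
  1   | green | dog | Beta | tea | teacher
  2   | red | fish | Gamma | milk | doctor
  3   | blue | cat | Alpha | juice | engineer
  4   | white | bird | Delta | coffee | lawyer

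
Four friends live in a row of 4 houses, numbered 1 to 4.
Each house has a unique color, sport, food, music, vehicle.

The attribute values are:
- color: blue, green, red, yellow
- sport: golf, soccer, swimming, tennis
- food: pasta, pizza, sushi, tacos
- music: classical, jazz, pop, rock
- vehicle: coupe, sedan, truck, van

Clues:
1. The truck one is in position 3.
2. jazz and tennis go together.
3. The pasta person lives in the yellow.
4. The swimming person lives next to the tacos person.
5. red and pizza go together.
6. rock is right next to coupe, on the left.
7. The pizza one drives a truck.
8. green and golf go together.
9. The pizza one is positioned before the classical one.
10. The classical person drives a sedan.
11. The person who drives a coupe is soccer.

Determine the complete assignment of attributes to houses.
Solution:

House | Color | Sport | Food | Music | Vehicle
----------------------------------------------
  1   | yellow | swimming | pasta | rock | van
  2   | blue | soccer | tacos | pop | coupe
  3   | red | tennis | pizza | jazz | truck
  4   | green | golf | sushi | classical | sedan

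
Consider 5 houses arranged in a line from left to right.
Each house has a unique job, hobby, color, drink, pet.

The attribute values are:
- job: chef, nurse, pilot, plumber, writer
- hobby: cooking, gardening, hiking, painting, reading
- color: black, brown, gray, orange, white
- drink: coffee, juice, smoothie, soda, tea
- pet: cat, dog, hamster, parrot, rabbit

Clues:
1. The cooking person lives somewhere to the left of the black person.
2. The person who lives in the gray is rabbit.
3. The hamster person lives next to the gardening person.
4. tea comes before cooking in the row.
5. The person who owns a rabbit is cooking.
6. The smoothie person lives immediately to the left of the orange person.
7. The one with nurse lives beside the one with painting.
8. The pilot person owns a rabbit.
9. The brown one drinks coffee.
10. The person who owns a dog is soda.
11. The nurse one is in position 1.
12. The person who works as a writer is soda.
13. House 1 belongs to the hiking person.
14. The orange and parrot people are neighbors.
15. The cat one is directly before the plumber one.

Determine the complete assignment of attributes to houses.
Solution:

House | Job | Hobby | Color | Drink | Pet
-----------------------------------------
  1   | nurse | hiking | white | smoothie | cat
  2   | plumber | painting | orange | tea | hamster
  3   | chef | gardening | brown | coffee | parrot
  4   | pilot | cooking | gray | juice | rabbit
  5   | writer | reading | black | soda | dog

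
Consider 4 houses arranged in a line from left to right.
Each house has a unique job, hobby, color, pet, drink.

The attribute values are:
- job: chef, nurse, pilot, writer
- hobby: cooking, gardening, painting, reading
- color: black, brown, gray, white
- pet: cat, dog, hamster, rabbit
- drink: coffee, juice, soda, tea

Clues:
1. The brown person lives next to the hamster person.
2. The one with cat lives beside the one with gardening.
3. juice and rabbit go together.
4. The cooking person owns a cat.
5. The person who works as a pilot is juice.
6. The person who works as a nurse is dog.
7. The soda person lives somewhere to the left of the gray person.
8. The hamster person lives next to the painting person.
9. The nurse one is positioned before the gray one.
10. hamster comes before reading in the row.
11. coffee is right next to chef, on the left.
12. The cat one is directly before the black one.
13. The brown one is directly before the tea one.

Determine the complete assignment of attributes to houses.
Solution:

House | Job | Hobby | Color | Pet | Drink
-----------------------------------------
  1   | writer | cooking | brown | cat | coffee
  2   | chef | gardening | black | hamster | tea
  3   | nurse | painting | white | dog | soda
  4   | pilot | reading | gray | rabbit | juice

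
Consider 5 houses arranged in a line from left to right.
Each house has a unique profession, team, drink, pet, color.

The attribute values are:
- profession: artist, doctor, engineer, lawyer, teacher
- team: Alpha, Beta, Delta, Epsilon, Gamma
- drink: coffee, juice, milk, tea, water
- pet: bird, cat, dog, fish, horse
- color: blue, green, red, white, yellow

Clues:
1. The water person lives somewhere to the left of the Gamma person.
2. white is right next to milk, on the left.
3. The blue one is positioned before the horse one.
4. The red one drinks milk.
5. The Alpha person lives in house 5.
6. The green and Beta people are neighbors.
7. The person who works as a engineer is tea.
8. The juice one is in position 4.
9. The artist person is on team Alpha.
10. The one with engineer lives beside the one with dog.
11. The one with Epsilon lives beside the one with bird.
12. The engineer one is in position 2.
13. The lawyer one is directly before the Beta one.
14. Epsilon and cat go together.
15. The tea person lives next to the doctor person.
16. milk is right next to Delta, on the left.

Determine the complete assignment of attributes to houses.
Solution:

House | Profession | Team | Drink | Pet | Color
-----------------------------------------------
  1   | lawyer | Epsilon | water | cat | green
  2   | engineer | Beta | tea | bird | white
  3   | doctor | Gamma | milk | dog | red
  4   | teacher | Delta | juice | fish | blue
  5   | artist | Alpha | coffee | horse | yellow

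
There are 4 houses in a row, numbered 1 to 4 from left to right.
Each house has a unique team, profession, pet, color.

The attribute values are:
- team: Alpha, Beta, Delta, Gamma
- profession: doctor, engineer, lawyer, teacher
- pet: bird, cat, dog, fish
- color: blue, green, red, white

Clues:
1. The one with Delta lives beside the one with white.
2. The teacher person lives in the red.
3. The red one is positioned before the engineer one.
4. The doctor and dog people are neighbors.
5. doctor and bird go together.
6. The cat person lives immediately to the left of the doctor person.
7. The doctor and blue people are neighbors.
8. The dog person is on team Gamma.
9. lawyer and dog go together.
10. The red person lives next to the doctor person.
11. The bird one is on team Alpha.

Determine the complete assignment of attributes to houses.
Solution:

House | Team | Profession | Pet | Color
---------------------------------------
  1   | Delta | teacher | cat | red
  2   | Alpha | doctor | bird | white
  3   | Gamma | lawyer | dog | blue
  4   | Beta | engineer | fish | green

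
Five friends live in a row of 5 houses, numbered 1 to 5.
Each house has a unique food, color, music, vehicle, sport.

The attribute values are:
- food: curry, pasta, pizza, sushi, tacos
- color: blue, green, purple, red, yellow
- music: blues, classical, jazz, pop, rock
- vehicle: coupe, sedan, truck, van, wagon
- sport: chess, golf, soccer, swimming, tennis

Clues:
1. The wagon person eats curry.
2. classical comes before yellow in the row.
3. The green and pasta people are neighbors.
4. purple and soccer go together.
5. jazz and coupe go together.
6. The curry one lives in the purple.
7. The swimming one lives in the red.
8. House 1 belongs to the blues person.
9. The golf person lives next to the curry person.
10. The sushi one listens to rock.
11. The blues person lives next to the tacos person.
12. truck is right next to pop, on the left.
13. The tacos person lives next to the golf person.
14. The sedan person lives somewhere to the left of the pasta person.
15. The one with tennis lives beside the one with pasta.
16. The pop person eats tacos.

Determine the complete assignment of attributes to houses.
Solution:

House | Food | Color | Music | Vehicle | Sport
----------------------------------------------
  1   | pizza | red | blues | truck | swimming
  2   | tacos | green | pop | sedan | tennis
  3   | pasta | blue | jazz | coupe | golf
  4   | curry | purple | classical | wagon | soccer
  5   | sushi | yellow | rock | van | chess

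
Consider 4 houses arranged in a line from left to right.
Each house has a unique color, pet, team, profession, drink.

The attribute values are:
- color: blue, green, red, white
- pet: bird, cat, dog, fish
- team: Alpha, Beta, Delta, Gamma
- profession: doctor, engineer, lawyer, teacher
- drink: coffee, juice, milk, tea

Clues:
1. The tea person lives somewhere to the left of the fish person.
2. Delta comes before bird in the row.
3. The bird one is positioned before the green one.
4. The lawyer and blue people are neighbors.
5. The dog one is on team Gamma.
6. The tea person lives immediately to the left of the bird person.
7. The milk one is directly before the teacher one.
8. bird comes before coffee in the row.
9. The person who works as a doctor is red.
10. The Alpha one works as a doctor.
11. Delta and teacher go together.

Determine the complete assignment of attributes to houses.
Solution:

House | Color | Pet | Team | Profession | Drink
-----------------------------------------------
  1   | white | dog | Gamma | lawyer | milk
  2   | blue | cat | Delta | teacher | tea
  3   | red | bird | Alpha | doctor | juice
  4   | green | fish | Beta | engineer | coffee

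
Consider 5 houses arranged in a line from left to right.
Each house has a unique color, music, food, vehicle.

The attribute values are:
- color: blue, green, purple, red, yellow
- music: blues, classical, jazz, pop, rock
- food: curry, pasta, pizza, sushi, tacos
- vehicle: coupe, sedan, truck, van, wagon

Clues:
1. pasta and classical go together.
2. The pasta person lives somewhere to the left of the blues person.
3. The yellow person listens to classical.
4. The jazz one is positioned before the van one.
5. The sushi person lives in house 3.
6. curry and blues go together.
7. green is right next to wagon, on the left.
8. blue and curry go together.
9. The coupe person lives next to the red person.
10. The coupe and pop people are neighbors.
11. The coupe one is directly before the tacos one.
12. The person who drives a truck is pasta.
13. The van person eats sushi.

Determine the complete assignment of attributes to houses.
Solution:

House | Color | Music | Food | Vehicle
--------------------------------------
  1   | green | jazz | pizza | coupe
  2   | red | pop | tacos | wagon
  3   | purple | rock | sushi | van
  4   | yellow | classical | pasta | truck
  5   | blue | blues | curry | sedan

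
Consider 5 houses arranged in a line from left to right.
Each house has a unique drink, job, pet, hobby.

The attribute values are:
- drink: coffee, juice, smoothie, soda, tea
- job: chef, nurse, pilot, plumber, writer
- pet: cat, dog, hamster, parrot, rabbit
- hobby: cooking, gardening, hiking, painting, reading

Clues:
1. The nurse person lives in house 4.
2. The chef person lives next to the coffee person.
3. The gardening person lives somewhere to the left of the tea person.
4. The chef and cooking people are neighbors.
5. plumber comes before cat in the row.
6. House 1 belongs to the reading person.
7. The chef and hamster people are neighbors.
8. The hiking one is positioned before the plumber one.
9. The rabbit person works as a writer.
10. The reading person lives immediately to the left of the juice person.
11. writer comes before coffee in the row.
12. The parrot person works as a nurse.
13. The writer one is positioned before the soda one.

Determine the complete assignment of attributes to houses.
Solution:

House | Drink | Job | Pet | Hobby
---------------------------------
  1   | smoothie | writer | rabbit | reading
  2   | juice | chef | dog | hiking
  3   | coffee | plumber | hamster | cooking
  4   | soda | nurse | parrot | gardening
  5   | tea | pilot | cat | painting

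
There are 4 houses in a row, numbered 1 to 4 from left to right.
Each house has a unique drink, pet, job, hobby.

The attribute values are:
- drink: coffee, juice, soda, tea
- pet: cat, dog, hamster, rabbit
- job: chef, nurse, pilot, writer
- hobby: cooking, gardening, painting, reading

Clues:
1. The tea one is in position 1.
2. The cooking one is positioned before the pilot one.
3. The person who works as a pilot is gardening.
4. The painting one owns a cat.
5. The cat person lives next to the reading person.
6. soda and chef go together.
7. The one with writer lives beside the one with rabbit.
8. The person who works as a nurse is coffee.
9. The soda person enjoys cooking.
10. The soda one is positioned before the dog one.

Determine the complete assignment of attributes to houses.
Solution:

House | Drink | Pet | Job | Hobby
---------------------------------
  1   | tea | cat | writer | painting
  2   | coffee | rabbit | nurse | reading
  3   | soda | hamster | chef | cooking
  4   | juice | dog | pilot | gardening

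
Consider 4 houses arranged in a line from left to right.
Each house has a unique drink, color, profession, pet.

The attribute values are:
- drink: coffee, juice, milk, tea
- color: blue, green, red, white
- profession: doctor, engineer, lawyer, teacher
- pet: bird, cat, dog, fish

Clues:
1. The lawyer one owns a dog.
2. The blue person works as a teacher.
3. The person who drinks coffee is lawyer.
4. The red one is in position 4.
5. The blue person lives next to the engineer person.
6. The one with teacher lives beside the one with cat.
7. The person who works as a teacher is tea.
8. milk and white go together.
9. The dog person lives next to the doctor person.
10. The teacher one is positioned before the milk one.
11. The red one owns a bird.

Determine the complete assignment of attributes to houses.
Solution:

House | Drink | Color | Profession | Pet
----------------------------------------
  1   | tea | blue | teacher | fish
  2   | milk | white | engineer | cat
  3   | coffee | green | lawyer | dog
  4   | juice | red | doctor | bird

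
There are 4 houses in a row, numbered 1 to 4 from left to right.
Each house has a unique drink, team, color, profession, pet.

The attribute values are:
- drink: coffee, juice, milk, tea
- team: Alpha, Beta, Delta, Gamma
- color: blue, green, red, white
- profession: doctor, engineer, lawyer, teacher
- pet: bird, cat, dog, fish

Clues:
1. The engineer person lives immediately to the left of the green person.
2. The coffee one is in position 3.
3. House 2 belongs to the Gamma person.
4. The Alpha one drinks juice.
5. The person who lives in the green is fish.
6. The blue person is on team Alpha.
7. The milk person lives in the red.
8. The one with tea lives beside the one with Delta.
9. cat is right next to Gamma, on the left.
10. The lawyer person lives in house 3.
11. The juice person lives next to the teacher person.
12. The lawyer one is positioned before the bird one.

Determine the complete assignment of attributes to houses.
Solution:

House | Drink | Team | Color | Profession | Pet
-----------------------------------------------
  1   | juice | Alpha | blue | engineer | cat
  2   | tea | Gamma | green | teacher | fish
  3   | coffee | Delta | white | lawyer | dog
  4   | milk | Beta | red | doctor | bird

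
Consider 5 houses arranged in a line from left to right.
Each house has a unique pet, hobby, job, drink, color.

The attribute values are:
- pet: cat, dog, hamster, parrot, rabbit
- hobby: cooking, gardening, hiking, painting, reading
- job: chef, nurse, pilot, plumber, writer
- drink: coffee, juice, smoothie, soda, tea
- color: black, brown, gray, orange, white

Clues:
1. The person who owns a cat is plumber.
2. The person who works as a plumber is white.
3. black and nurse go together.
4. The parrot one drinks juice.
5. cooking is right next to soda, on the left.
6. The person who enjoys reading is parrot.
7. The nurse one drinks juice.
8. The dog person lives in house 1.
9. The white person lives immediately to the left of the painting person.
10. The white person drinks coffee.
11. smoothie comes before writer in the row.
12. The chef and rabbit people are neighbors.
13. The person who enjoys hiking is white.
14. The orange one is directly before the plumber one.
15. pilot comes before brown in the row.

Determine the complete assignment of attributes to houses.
Solution:

House | Pet | Hobby | Job | Drink | Color
-----------------------------------------
  1   | dog | cooking | chef | smoothie | gray
  2   | rabbit | gardening | pilot | soda | orange
  3   | cat | hiking | plumber | coffee | white
  4   | hamster | painting | writer | tea | brown
  5   | parrot | reading | nurse | juice | black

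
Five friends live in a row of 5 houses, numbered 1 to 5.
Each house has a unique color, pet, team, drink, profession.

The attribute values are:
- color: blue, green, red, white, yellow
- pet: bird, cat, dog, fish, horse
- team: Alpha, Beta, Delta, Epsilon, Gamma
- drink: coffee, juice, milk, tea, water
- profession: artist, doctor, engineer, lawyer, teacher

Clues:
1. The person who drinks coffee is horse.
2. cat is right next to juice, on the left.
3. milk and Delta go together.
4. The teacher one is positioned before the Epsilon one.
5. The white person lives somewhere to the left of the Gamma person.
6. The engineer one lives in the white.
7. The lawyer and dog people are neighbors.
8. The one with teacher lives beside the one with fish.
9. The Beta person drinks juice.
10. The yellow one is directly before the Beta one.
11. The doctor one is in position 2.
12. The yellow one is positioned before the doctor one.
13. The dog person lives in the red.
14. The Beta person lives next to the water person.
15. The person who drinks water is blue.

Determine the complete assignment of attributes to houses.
Solution:

House | Color | Pet | Team | Drink | Profession
-----------------------------------------------
  1   | yellow | cat | Delta | milk | lawyer
  2   | red | dog | Beta | juice | doctor
  3   | blue | bird | Alpha | water | teacher
  4   | white | fish | Epsilon | tea | engineer
  5   | green | horse | Gamma | coffee | artist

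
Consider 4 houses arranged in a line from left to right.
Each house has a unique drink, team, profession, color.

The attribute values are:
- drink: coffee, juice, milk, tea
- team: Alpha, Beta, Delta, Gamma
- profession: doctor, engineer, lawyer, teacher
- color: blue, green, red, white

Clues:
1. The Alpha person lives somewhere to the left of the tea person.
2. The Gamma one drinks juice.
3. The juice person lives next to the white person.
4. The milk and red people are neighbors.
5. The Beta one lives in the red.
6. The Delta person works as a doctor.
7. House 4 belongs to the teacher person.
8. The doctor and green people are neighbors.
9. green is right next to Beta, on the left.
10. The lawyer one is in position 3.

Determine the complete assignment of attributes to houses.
Solution:

House | Drink | Team | Profession | Color
-----------------------------------------
  1   | juice | Gamma | engineer | blue
  2   | coffee | Delta | doctor | white
  3   | milk | Alpha | lawyer | green
  4   | tea | Beta | teacher | red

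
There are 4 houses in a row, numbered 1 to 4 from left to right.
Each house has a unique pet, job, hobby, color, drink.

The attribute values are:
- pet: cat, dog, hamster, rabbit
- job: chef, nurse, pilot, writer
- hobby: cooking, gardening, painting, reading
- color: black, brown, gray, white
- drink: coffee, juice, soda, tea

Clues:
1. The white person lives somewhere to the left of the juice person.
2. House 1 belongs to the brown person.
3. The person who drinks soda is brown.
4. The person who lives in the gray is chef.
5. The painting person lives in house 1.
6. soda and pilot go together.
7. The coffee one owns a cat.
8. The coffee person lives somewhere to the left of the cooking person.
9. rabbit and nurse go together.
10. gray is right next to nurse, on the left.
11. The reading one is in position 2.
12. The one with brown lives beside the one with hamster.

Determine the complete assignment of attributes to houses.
Solution:

House | Pet | Job | Hobby | Color | Drink
-----------------------------------------
  1   | dog | pilot | painting | brown | soda
  2   | hamster | writer | reading | white | tea
  3   | cat | chef | gardening | gray | coffee
  4   | rabbit | nurse | cooking | black | juice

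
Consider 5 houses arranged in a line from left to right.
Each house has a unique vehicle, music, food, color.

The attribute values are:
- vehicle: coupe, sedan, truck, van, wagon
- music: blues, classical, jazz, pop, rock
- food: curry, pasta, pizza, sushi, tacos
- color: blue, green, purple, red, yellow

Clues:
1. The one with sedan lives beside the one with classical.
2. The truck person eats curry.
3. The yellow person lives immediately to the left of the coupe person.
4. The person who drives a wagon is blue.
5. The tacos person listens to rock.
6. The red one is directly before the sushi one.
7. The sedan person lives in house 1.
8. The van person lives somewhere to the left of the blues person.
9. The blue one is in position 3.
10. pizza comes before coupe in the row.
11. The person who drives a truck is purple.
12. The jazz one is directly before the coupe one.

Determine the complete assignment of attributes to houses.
Solution:

House | Vehicle | Music | Food | Color
--------------------------------------
  1   | sedan | jazz | pizza | yellow
  2   | coupe | classical | pasta | red
  3   | wagon | pop | sushi | blue
  4   | van | rock | tacos | green
  5   | truck | blues | curry | purple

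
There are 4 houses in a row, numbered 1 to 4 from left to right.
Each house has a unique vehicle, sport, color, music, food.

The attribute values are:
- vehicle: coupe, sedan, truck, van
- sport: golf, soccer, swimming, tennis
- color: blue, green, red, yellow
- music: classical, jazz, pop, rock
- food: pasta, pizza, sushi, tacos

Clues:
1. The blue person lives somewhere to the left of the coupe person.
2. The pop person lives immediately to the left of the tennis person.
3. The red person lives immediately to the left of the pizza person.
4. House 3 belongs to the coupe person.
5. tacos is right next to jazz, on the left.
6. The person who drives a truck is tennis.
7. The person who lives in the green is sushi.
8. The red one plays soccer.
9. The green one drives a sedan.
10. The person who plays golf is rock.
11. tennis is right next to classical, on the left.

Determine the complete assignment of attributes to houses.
Solution:

House | Vehicle | Sport | Color | Music | Food
----------------------------------------------
  1   | van | soccer | red | pop | tacos
  2   | truck | tennis | blue | jazz | pizza
  3   | coupe | swimming | yellow | classical | pasta
  4   | sedan | golf | green | rock | sushi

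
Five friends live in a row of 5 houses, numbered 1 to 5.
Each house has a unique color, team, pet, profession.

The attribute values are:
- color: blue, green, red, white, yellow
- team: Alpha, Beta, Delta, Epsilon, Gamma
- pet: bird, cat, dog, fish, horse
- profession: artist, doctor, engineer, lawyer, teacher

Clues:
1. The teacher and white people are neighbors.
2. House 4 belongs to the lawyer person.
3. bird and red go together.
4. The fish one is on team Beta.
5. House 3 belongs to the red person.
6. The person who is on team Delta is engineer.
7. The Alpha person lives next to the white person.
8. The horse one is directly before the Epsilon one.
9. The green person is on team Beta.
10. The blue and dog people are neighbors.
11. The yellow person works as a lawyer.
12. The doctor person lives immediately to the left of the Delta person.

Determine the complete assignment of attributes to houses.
Solution:

House | Color | Team | Pet | Profession
---------------------------------------
  1   | blue | Alpha | horse | teacher
  2   | white | Epsilon | dog | doctor
  3   | red | Delta | bird | engineer
  4   | yellow | Gamma | cat | lawyer
  5   | green | Beta | fish | artist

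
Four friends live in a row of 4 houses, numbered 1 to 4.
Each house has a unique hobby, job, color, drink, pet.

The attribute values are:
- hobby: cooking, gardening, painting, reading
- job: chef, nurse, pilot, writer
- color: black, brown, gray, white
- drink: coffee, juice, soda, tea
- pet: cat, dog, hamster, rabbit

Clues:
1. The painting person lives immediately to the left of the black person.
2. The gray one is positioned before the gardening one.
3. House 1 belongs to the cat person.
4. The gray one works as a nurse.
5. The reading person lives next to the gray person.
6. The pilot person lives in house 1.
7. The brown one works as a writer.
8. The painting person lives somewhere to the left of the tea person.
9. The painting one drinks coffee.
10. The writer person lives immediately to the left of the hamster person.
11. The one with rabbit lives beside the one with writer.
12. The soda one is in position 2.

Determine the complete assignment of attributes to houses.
Solution:

House | Hobby | Job | Color | Drink | Pet
-----------------------------------------
  1   | reading | pilot | white | juice | cat
  2   | cooking | nurse | gray | soda | rabbit
  3   | painting | writer | brown | coffee | dog
  4   | gardening | chef | black | tea | hamster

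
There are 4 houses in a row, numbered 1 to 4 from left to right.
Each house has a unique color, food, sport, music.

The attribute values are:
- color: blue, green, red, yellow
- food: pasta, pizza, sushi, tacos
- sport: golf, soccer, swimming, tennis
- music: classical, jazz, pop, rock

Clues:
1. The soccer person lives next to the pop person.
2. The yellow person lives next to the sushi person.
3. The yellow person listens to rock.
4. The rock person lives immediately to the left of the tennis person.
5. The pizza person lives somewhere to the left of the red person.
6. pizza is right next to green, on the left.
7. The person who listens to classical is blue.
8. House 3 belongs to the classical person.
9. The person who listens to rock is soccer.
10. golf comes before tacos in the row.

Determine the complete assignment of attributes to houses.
Solution:

House | Color | Food | Sport | Music
------------------------------------
  1   | yellow | pizza | soccer | rock
  2   | green | sushi | tennis | pop
  3   | blue | pasta | golf | classical
  4   | red | tacos | swimming | jazz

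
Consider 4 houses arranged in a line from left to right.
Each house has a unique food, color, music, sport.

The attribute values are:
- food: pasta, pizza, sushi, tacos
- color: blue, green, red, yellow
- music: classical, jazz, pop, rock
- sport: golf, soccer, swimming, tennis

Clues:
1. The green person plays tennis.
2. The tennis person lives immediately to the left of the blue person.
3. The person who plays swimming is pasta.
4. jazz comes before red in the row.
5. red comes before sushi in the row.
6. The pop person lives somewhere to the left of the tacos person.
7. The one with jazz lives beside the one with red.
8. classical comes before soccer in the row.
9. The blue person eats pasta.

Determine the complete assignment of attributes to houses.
Solution:

House | Food | Color | Music | Sport
------------------------------------
  1   | pizza | green | pop | tennis
  2   | pasta | blue | jazz | swimming
  3   | tacos | red | classical | golf
  4   | sushi | yellow | rock | soccer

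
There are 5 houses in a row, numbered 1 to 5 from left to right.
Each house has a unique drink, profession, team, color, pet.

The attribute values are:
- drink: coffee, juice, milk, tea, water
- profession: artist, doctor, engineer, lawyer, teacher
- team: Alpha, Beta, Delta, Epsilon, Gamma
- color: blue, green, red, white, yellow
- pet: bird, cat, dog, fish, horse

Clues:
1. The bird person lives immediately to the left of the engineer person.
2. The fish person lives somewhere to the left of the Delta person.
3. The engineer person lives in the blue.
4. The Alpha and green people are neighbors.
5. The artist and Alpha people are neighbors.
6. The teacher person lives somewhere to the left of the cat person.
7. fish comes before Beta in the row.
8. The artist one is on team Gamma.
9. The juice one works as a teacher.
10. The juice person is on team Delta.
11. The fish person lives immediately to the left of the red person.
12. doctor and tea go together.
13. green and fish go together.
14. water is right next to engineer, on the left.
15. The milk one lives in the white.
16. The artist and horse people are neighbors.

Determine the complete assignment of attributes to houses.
Solution:

House | Drink | Profession | Team | Color | Pet
-----------------------------------------------
  1   | water | artist | Gamma | yellow | bird
  2   | coffee | engineer | Alpha | blue | horse
  3   | tea | doctor | Epsilon | green | fish
  4   | juice | teacher | Delta | red | dog
  5   | milk | lawyer | Beta | white | cat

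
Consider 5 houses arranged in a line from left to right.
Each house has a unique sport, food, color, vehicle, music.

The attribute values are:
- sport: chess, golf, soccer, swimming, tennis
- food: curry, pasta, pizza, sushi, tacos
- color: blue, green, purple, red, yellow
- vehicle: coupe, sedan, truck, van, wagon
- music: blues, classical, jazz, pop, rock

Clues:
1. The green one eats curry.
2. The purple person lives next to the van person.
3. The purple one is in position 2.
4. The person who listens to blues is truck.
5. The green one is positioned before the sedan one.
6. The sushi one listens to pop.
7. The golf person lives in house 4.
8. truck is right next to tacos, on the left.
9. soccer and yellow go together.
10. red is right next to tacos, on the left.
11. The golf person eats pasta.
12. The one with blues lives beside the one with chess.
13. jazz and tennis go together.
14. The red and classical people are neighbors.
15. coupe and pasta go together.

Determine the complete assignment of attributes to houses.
Solution:

House | Sport | Food | Color | Vehicle | Music
----------------------------------------------
  1   | swimming | pizza | red | truck | blues
  2   | chess | tacos | purple | wagon | classical
  3   | tennis | curry | green | van | jazz
  4   | golf | pasta | blue | coupe | rock
  5   | soccer | sushi | yellow | sedan | pop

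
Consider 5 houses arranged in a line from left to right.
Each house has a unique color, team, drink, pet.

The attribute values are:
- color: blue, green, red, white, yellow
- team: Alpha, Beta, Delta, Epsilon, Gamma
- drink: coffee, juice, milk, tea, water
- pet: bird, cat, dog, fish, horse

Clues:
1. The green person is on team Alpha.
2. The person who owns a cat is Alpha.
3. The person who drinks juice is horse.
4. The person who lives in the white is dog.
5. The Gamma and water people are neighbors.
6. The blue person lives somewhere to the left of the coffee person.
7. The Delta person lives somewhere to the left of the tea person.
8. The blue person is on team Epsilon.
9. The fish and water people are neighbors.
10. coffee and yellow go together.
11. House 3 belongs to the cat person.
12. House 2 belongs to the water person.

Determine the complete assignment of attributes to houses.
Solution:

House | Color | Team | Drink | Pet
----------------------------------
  1   | red | Gamma | milk | fish
  2   | white | Delta | water | dog
  3   | green | Alpha | tea | cat
  4   | blue | Epsilon | juice | horse
  5   | yellow | Beta | coffee | bird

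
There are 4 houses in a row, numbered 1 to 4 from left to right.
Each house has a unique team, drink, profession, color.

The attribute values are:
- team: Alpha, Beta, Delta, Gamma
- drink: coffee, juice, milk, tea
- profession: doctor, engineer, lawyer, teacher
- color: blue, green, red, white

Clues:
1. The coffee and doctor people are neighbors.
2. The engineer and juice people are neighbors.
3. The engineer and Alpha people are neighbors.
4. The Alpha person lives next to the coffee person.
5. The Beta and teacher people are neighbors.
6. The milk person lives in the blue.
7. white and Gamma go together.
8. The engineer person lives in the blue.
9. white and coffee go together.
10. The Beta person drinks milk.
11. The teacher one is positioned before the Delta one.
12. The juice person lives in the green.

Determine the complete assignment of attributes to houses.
Solution:

House | Team | Drink | Profession | Color
-----------------------------------------
  1   | Beta | milk | engineer | blue
  2   | Alpha | juice | teacher | green
  3   | Gamma | coffee | lawyer | white
  4   | Delta | tea | doctor | red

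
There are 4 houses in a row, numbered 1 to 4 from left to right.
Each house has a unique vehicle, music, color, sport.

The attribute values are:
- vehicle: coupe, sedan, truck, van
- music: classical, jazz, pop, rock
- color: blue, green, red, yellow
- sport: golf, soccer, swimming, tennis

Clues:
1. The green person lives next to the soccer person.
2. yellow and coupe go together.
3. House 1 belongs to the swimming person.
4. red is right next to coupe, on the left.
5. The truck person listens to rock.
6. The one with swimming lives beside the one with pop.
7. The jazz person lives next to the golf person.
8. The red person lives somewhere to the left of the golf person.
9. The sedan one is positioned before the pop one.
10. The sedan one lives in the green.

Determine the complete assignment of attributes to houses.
Solution:

House | Vehicle | Music | Color | Sport
---------------------------------------
  1   | sedan | classical | green | swimming
  2   | van | pop | red | soccer
  3   | coupe | jazz | yellow | tennis
  4   | truck | rock | blue | golf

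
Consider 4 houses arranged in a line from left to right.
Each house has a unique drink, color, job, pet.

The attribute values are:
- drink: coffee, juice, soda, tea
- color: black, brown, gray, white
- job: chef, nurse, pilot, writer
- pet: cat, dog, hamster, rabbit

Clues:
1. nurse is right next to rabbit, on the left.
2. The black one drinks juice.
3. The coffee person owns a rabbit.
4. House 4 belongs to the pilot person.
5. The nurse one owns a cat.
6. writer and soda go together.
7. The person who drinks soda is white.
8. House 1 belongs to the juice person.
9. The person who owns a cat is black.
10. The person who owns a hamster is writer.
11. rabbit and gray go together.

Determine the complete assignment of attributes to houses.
Solution:

House | Drink | Color | Job | Pet
---------------------------------
  1   | juice | black | nurse | cat
  2   | coffee | gray | chef | rabbit
  3   | soda | white | writer | hamster
  4   | tea | brown | pilot | dog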